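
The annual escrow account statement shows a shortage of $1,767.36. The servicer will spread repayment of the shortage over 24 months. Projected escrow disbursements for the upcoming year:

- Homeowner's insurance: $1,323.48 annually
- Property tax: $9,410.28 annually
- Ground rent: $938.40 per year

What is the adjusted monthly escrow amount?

$1,046.32

Homeowner's insurance = $1,323.48 annually
Property tax = $9,410.28 annually
Ground rent = $938.40 annually
Combined annual = $11,672.16
Monthly = $11,672.16 ÷ 12 = $972.68
Shortage per month = $1,767.36 / 24 = $73.64
Adjusted monthly = $972.68 + $73.64 = $1,046.32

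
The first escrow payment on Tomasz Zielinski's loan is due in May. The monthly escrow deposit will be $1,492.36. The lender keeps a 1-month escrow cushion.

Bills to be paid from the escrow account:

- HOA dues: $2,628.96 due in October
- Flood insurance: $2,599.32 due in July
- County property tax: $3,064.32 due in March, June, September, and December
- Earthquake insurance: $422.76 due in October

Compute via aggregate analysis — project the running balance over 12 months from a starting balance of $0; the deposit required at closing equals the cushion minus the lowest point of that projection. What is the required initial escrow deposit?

$4,397.48

Cushion = 1 × $1,492.36 = $1,492.36
Trial balance (start $0, +$1,492.36 each month, − disbursements):
  May: +$1,492.36 → $1,492.36
  Jun: +$1,492.36 − $3,064.32 → -$79.60
  Jul: +$1,492.36 − $2,599.32 → -$1,186.56
  Aug: +$1,492.36 → $305.80
  Sep: +$1,492.36 − $3,064.32 → -$1,266.16
  Oct: +$1,492.36 − $3,051.72 → -$2,825.52
  Nov: +$1,492.36 → -$1,333.16
  Dec: +$1,492.36 − $3,064.32 → -$2,905.12
  Jan: +$1,492.36 → -$1,412.76
  Feb: +$1,492.36 → $79.60
  Mar: +$1,492.36 − $3,064.32 → -$1,492.36
  Apr: +$1,492.36 → $0.00
Lowest trial balance = -$2,905.12 (Dec)
Initial deposit = cushion − low point = $1,492.36 − (-$2,905.12) = $4,397.48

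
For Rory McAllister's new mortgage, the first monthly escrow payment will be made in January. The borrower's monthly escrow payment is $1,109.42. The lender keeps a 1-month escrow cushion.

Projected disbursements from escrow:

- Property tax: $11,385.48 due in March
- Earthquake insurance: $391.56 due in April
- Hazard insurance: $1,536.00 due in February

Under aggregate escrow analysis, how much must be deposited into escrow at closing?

Cushion = 1 × $1,109.42 = $1,109.42
Trial balance (start $0, +$1,109.42 each month, − disbursements):
  Jan: +$1,109.42 → $1,109.42
  Feb: +$1,109.42 − $1,536.00 → $682.84
  Mar: +$1,109.42 − $11,385.48 → -$9,593.22
  Apr: +$1,109.42 − $391.56 → -$8,875.36
  May: +$1,109.42 → -$7,765.94
  Jun: +$1,109.42 → -$6,656.52
  Jul: +$1,109.42 → -$5,547.10
  Aug: +$1,109.42 → -$4,437.68
  Sep: +$1,109.42 → -$3,328.26
  Oct: +$1,109.42 → -$2,218.84
  Nov: +$1,109.42 → -$1,109.42
  Dec: +$1,109.42 → $0.00
Lowest trial balance = -$9,593.22 (Mar)
Initial deposit = cushion − low point = $1,109.42 − (-$9,593.22) = $10,702.64

$10,702.64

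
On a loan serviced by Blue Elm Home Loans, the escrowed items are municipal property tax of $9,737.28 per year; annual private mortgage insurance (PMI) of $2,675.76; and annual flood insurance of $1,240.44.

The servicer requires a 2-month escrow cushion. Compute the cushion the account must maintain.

$2,275.58

Municipal property tax — $9,737.28 per year
Private mortgage insurance (PMI) — $2,675.76 per year
Flood insurance — $1,240.44 per year
Combined annual = $9,737.28 + $2,675.76 + $1,240.44 = $13,653.48
Per month = $13,653.48 ÷ 12 = $1,137.79
Reserve = 2 × $1,137.79 = $2,275.58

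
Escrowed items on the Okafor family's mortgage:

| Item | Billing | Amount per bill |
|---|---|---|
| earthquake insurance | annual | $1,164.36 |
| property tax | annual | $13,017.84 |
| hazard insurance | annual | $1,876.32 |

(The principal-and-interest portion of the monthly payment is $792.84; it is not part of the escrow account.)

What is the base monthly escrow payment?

$1,338.21

Earthquake insurance: $1,164.36 per year
Property tax: $13,017.84 per year
Hazard insurance: $1,876.32 per year
Yearly total = $16,058.52
Base monthly escrow = $16,058.52 ÷ 12 = $1,338.21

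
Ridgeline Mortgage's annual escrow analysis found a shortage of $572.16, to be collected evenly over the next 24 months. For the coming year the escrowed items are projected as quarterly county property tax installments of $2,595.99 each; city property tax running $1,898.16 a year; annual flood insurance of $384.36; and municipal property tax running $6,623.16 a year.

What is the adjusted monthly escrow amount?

County property tax: $2,595.99 × 4 = $10,383.96
City property tax: $1,898.16
Flood insurance: $384.36
Municipal property tax: $6,623.16
Total per year = $19,289.64
Monthly escrow = $19,289.64 / 12 = $1,607.47
Shortage per month = $572.16 / 24 = $23.84
New monthly escrow = $1,607.47 + $23.84 = $1,631.31

$1,631.31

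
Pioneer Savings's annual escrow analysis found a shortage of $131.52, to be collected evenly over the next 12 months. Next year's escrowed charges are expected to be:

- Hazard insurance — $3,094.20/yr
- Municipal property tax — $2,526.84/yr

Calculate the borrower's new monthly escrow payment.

Hazard insurance = $3,094.20
Municipal property tax = $2,526.84
Yearly total = $5,621.04
Monthly = $5,621.04 / 12 = $468.42
Monthly shortage recovery: $131.52 ÷ 12 = $10.96
Adjusted monthly = $468.42 + $10.96 = $479.38

$479.38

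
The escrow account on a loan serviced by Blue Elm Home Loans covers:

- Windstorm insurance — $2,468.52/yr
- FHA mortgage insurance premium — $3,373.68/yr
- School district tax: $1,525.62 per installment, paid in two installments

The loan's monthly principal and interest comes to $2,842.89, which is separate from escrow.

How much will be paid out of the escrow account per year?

$8,893.44

Windstorm insurance = $2,468.52 annually
FHA mortgage insurance premium = $3,373.68 annually
School district tax = $1,525.62 × 2 = $3,051.24 annually
Combined annual = $2,468.52 + $3,373.68 + $3,051.24 = $8,893.44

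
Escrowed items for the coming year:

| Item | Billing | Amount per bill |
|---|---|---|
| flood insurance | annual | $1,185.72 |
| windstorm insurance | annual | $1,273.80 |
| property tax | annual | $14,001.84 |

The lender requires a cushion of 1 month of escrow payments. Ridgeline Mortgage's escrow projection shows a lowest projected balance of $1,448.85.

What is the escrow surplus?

$77.07

Flood insurance: $1,185.72 per year
Windstorm insurance: $1,273.80 per year
Property tax: $14,001.84 per year
Combined annual = $1,185.72 + $1,273.80 + $14,001.84 = $16,461.36
Per month = $16,461.36 ÷ 12 = $1,371.78
Cushion = 1 × $1,371.78 = $1,371.78
Excess over cushion: $1,448.85 − $1,371.78 = $77.07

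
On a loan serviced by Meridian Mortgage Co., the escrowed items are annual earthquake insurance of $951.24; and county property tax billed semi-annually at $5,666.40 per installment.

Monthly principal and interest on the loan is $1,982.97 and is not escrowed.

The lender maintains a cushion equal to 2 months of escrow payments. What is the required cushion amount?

Earthquake insurance = $951.24 per year
County property tax = $5,666.40 × 2 = $11,332.80 per year
Total per year = $951.24 + $11,332.80 = $12,284.04
Base monthly escrow = $12,284.04 / 12 = $1,023.67
Reserve = 2 × $1,023.67 = $2,047.34

$2,047.34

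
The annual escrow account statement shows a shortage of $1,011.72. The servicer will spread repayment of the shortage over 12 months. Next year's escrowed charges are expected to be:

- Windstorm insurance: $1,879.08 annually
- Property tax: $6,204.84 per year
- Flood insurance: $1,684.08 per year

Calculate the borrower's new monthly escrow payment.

$898.31

Windstorm insurance: $1,879.08
Property tax: $6,204.84
Flood insurance: $1,684.08
Total per year = $1,879.08 + $6,204.84 + $1,684.08 = $9,768.00
Monthly escrow = $9,768.00 ÷ 12 = $814.00
Shortage per month = $1,011.72 / 12 = $84.31
Adjusted monthly = $814.00 + $84.31 = $898.31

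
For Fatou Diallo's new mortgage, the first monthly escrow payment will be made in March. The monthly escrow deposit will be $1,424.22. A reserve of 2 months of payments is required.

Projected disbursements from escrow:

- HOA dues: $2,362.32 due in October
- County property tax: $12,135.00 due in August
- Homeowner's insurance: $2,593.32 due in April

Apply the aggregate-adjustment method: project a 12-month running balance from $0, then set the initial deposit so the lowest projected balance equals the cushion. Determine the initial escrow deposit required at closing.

Cushion = 2 × $1,424.22 = $2,848.44
Trial balance (start $0, +$1,424.22 each month, − disbursements):
  Mar: +$1,424.22 → $1,424.22
  Apr: +$1,424.22 − $2,593.32 → $255.12
  May: +$1,424.22 → $1,679.34
  Jun: +$1,424.22 → $3,103.56
  Jul: +$1,424.22 → $4,527.78
  Aug: +$1,424.22 − $12,135.00 → -$6,183.00
  Sep: +$1,424.22 → -$4,758.78
  Oct: +$1,424.22 − $2,362.32 → -$5,696.88
  Nov: +$1,424.22 → -$4,272.66
  Dec: +$1,424.22 → -$2,848.44
  Jan: +$1,424.22 → -$1,424.22
  Feb: +$1,424.22 → $0.00
Lowest trial balance = -$6,183.00 (Aug)
Initial deposit = cushion − low point = $2,848.44 − (-$6,183.00) = $9,031.44

$9,031.44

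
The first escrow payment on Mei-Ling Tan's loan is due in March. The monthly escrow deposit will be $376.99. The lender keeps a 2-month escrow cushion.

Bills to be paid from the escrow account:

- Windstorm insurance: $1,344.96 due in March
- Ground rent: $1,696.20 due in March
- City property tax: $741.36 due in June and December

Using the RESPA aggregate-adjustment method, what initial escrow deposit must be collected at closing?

Cushion = 2 × $376.99 = $753.98
Trial balance (start $0, +$376.99 each month, − disbursements):
  Mar: +$376.99 − $3,041.16 → -$2,664.17
  Apr: +$376.99 → -$2,287.18
  May: +$376.99 → -$1,910.19
  Jun: +$376.99 − $741.36 → -$2,274.56
  Jul: +$376.99 → -$1,897.57
  Aug: +$376.99 → -$1,520.58
  Sep: +$376.99 → -$1,143.59
  Oct: +$376.99 → -$766.60
  Nov: +$376.99 → -$389.61
  Dec: +$376.99 − $741.36 → -$753.98
  Jan: +$376.99 → -$376.99
  Feb: +$376.99 → $0.00
Lowest trial balance = -$2,664.17 (Mar)
Initial deposit = cushion − low point = $753.98 − (-$2,664.17) = $3,418.15

$3,418.15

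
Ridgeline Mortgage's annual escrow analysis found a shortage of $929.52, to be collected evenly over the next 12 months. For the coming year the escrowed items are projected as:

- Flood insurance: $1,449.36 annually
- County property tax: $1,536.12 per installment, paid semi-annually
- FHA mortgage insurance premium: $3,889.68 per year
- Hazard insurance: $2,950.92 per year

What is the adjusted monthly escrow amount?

Flood insurance: $1,449.36 per year
County property tax: $1,536.12 × 2 = $3,072.24 per year
FHA mortgage insurance premium: $3,889.68 per year
Hazard insurance: $2,950.92 per year
Total per year = $1,449.36 + $3,072.24 + $3,889.68 + $2,950.92 = $11,362.20
Base monthly escrow = $11,362.20 / 12 = $946.85
Monthly shortage recovery: $929.52 ÷ 12 = $77.46
Adjusted monthly = $946.85 + $77.46 = $1,024.31

$1,024.31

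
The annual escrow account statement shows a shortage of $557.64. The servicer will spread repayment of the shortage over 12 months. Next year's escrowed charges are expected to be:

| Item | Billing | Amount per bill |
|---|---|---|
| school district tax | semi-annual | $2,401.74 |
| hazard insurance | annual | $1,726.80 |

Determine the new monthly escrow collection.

$590.66

School district tax = $2,401.74 × 2 = $4,803.48 per year
Hazard insurance = $1,726.80 per year
Total annual escrow = $6,530.28
Monthly escrow = $6,530.28 ÷ 12 = $544.19
Shortage per month = $557.64 / 12 = $46.47
Adjusted monthly = $544.19 + $46.47 = $590.66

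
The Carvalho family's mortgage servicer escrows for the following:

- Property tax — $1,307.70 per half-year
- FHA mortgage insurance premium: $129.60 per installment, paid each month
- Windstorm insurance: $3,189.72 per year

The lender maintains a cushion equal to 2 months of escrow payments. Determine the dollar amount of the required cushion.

$1,226.72

Property tax — $1,307.70 × 2 = $2,615.40/yr
FHA mortgage insurance premium — $129.60 × 12 = $1,555.20/yr
Windstorm insurance — $3,189.72/yr
Combined annual = $7,360.32
Per month = $7,360.32 / 12 = $613.36
Required cushion = 2 × $613.36 = $1,226.72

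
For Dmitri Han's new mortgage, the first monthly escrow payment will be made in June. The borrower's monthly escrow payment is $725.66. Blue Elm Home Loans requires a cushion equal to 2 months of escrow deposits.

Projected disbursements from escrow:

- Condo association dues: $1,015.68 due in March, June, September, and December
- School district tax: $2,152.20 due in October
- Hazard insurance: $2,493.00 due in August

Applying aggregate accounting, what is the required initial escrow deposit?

$4,499.58

Cushion = 2 × $725.66 = $1,451.32
Trial balance (start $0, +$725.66 each month, − disbursements):
  Jun: +$725.66 − $1,015.68 → -$290.02
  Jul: +$725.66 → $435.64
  Aug: +$725.66 − $2,493.00 → -$1,331.70
  Sep: +$725.66 − $1,015.68 → -$1,621.72
  Oct: +$725.66 − $2,152.20 → -$3,048.26
  Nov: +$725.66 → -$2,322.60
  Dec: +$725.66 − $1,015.68 → -$2,612.62
  Jan: +$725.66 → -$1,886.96
  Feb: +$725.66 → -$1,161.30
  Mar: +$725.66 − $1,015.68 → -$1,451.32
  Apr: +$725.66 → -$725.66
  May: +$725.66 → $0.00
Lowest trial balance = -$3,048.26 (Oct)
Initial deposit = cushion − low point = $1,451.32 − (-$3,048.26) = $4,499.58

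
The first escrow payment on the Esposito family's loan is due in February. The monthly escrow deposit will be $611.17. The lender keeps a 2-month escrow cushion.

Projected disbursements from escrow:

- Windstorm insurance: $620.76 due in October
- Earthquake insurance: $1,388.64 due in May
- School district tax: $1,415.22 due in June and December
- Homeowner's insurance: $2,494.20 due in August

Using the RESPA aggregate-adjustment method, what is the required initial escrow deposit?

$2,242.21

Cushion = 2 × $611.17 = $1,222.34
Trial balance (start $0, +$611.17 each month, − disbursements):
  Feb: +$611.17 → $611.17
  Mar: +$611.17 → $1,222.34
  Apr: +$611.17 → $1,833.51
  May: +$611.17 − $1,388.64 → $1,056.04
  Jun: +$611.17 − $1,415.22 → $251.99
  Jul: +$611.17 → $863.16
  Aug: +$611.17 − $2,494.20 → -$1,019.87
  Sep: +$611.17 → -$408.70
  Oct: +$611.17 − $620.76 → -$418.29
  Nov: +$611.17 → $192.88
  Dec: +$611.17 − $1,415.22 → -$611.17
  Jan: +$611.17 → $0.00
Lowest trial balance = -$1,019.87 (Aug)
Initial deposit = cushion − low point = $1,222.34 − (-$1,019.87) = $2,242.21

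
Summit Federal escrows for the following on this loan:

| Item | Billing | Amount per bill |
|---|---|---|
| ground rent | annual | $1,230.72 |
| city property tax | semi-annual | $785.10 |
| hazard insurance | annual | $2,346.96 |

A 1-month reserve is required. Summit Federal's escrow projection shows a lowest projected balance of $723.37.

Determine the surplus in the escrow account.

Ground rent — $1,230.72 annually
City property tax — $785.10 × 2 = $1,570.20 annually
Hazard insurance — $2,346.96 annually
Yearly total = $1,230.72 + $1,570.20 + $2,346.96 = $5,147.88
Base monthly escrow = $5,147.88 ÷ 12 = $428.99
Cushion = 1 × $428.99 = $428.99
Surplus = $723.37 − $428.99 = $294.38

$294.38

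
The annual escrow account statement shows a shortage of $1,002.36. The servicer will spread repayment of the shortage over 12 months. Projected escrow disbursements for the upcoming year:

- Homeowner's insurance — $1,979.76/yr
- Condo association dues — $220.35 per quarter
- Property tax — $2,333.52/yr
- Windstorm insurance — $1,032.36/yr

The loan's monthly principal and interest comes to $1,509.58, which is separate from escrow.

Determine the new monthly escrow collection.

$602.45

Homeowner's insurance — $1,979.76 annually
Condo association dues — $220.35 × 4 = $881.40 annually
Property tax — $2,333.52 annually
Windstorm insurance — $1,032.36 annually
Combined annual = $6,227.04
Base monthly escrow = $6,227.04 ÷ 12 = $518.92
Monthly shortage recovery: $1,002.36 / 12 = $83.53
Adjusted monthly = $518.92 + $83.53 = $602.45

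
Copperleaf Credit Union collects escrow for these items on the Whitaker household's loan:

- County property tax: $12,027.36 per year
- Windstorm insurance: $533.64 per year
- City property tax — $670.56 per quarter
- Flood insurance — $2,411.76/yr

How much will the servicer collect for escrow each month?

$1,471.25

County property tax — $12,027.36 annually
Windstorm insurance — $533.64 annually
City property tax — $670.56 × 4 = $2,682.24 annually
Flood insurance — $2,411.76 annually
Combined annual = $17,655.00
Monthly = $17,655.00 ÷ 12 = $1,471.25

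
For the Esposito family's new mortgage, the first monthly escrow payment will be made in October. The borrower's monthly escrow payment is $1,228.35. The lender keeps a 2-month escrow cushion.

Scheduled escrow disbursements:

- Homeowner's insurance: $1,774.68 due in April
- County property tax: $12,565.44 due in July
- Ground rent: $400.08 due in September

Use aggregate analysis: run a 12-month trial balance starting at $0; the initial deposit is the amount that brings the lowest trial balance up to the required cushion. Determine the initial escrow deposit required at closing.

Cushion = 2 × $1,228.35 = $2,456.70
Trial balance (start $0, +$1,228.35 each month, − disbursements):
  Oct: +$1,228.35 → $1,228.35
  Nov: +$1,228.35 → $2,456.70
  Dec: +$1,228.35 → $3,685.05
  Jan: +$1,228.35 → $4,913.40
  Feb: +$1,228.35 → $6,141.75
  Mar: +$1,228.35 → $7,370.10
  Apr: +$1,228.35 − $1,774.68 → $6,823.77
  May: +$1,228.35 → $8,052.12
  Jun: +$1,228.35 → $9,280.47
  Jul: +$1,228.35 − $12,565.44 → -$2,056.62
  Aug: +$1,228.35 → -$828.27
  Sep: +$1,228.35 − $400.08 → $0.00
Lowest trial balance = -$2,056.62 (Jul)
Initial deposit = cushion − low point = $2,456.70 − (-$2,056.62) = $4,513.32

$4,513.32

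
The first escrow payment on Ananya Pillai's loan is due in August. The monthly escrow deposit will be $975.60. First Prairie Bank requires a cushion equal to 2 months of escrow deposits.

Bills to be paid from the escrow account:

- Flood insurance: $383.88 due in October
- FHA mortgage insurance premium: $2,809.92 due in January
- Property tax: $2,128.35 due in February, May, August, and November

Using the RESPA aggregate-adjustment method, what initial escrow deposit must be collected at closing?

Cushion = 2 × $975.60 = $1,951.20
Trial balance (start $0, +$975.60 each month, − disbursements):
  Aug: +$975.60 − $2,128.35 → -$1,152.75
  Sep: +$975.60 → -$177.15
  Oct: +$975.60 − $383.88 → $414.57
  Nov: +$975.60 − $2,128.35 → -$738.18
  Dec: +$975.60 → $237.42
  Jan: +$975.60 − $2,809.92 → -$1,596.90
  Feb: +$975.60 − $2,128.35 → -$2,749.65
  Mar: +$975.60 → -$1,774.05
  Apr: +$975.60 → -$798.45
  May: +$975.60 − $2,128.35 → -$1,951.20
  Jun: +$975.60 → -$975.60
  Jul: +$975.60 → $0.00
Lowest trial balance = -$2,749.65 (Feb)
Initial deposit = cushion − low point = $1,951.20 − (-$2,749.65) = $4,700.85

$4,700.85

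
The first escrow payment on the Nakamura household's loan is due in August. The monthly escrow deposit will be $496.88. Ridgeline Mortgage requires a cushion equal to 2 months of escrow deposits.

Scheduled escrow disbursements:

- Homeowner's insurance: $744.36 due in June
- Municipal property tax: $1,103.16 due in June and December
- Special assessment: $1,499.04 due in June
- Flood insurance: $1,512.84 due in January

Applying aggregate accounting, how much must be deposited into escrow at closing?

$1,490.64

Cushion = 2 × $496.88 = $993.76
Trial balance (start $0, +$496.88 each month, − disbursements):
  Aug: +$496.88 → $496.88
  Sep: +$496.88 → $993.76
  Oct: +$496.88 → $1,490.64
  Nov: +$496.88 → $1,987.52
  Dec: +$496.88 − $1,103.16 → $1,381.24
  Jan: +$496.88 − $1,512.84 → $365.28
  Feb: +$496.88 → $862.16
  Mar: +$496.88 → $1,359.04
  Apr: +$496.88 → $1,855.92
  May: +$496.88 → $2,352.80
  Jun: +$496.88 − $3,346.56 → -$496.88
  Jul: +$496.88 → $0.00
Lowest trial balance = -$496.88 (Jun)
Initial deposit = cushion − low point = $993.76 − (-$496.88) = $1,490.64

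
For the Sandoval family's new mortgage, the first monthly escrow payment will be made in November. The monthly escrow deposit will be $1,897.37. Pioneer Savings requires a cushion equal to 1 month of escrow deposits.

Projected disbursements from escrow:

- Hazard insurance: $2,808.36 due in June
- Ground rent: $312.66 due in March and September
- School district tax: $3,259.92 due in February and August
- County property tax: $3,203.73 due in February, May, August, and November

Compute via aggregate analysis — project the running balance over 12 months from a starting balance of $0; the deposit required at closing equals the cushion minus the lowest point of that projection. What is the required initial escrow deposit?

$5,379.45

Cushion = 1 × $1,897.37 = $1,897.37
Trial balance (start $0, +$1,897.37 each month, − disbursements):
  Nov: +$1,897.37 − $3,203.73 → -$1,306.36
  Dec: +$1,897.37 → $591.01
  Jan: +$1,897.37 → $2,488.38
  Feb: +$1,897.37 − $6,463.65 → -$2,077.90
  Mar: +$1,897.37 − $312.66 → -$493.19
  Apr: +$1,897.37 → $1,404.18
  May: +$1,897.37 − $3,203.73 → $97.82
  Jun: +$1,897.37 − $2,808.36 → -$813.17
  Jul: +$1,897.37 → $1,084.20
  Aug: +$1,897.37 − $6,463.65 → -$3,482.08
  Sep: +$1,897.37 − $312.66 → -$1,897.37
  Oct: +$1,897.37 → $0.00
Lowest trial balance = -$3,482.08 (Aug)
Initial deposit = cushion − low point = $1,897.37 − (-$3,482.08) = $5,379.45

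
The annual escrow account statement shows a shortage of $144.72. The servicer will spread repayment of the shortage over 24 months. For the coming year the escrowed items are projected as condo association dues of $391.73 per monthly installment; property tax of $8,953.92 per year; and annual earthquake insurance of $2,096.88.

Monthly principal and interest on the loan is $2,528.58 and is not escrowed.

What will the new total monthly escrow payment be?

Condo association dues = $391.73 × 12 = $4,700.76 per year
Property tax = $8,953.92 per year
Earthquake insurance = $2,096.88 per year
Yearly total = $15,751.56
Monthly escrow = $15,751.56 ÷ 12 = $1,312.63
Monthly shortage recovery: $144.72 / 24 = $6.03
New monthly escrow = $1,312.63 + $6.03 = $1,318.66

$1,318.66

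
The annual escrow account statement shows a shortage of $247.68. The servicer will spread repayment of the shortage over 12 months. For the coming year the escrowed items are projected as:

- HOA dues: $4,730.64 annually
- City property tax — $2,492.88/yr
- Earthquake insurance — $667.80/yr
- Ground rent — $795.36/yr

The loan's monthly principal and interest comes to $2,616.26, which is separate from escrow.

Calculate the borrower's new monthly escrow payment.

$744.53

HOA dues: $4,730.64 per year
City property tax: $2,492.88 per year
Earthquake insurance: $667.80 per year
Ground rent: $795.36 per year
Yearly total = $4,730.64 + $2,492.88 + $667.80 + $795.36 = $8,686.68
Monthly = $8,686.68 / 12 = $723.89
Shortage per month = $247.68 / 12 = $20.64
New monthly escrow = $723.89 + $20.64 = $744.53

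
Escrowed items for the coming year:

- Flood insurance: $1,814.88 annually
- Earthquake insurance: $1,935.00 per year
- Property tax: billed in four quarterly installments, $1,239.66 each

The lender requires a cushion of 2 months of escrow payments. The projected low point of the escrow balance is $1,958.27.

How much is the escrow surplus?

Flood insurance — $1,814.88
Earthquake insurance — $1,935.00
Property tax — $1,239.66 × 4 = $4,958.64
Yearly total = $1,814.88 + $1,935.00 + $4,958.64 = $8,708.52
Per month = $8,708.52 / 12 = $725.71
Required cushion = 2 × $725.71 = $1,451.42
Surplus = $1,958.27 − $1,451.42 = $506.85

$506.85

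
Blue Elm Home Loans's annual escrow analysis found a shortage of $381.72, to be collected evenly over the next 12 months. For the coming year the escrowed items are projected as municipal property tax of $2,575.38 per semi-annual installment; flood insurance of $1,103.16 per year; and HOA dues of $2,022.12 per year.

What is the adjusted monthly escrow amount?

Municipal property tax: $2,575.38 × 2 = $5,150.76 annually
Flood insurance: $1,103.16 annually
HOA dues: $2,022.12 annually
Total per year = $5,150.76 + $1,103.16 + $2,022.12 = $8,276.04
Monthly = $8,276.04 / 12 = $689.67
Shortage spread = $381.72 ÷ 12 = $31.81/mo
New monthly escrow = $689.67 + $31.81 = $721.48

$721.48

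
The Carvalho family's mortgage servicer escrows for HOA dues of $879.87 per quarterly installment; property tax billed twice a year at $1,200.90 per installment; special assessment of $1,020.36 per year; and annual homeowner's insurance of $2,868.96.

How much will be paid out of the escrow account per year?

$9,810.60

HOA dues = $879.87 × 4 = $3,519.48 per year
Property tax = $1,200.90 × 2 = $2,401.80 per year
Special assessment = $1,020.36 per year
Homeowner's insurance = $2,868.96 per year
Yearly total = $3,519.48 + $2,401.80 + $1,020.36 + $2,868.96 = $9,810.60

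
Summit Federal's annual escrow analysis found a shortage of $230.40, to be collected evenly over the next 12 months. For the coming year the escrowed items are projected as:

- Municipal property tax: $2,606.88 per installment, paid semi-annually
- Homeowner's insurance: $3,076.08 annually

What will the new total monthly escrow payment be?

Municipal property tax — $2,606.88 × 2 = $5,213.76 per year
Homeowner's insurance — $3,076.08 per year
Total annual escrow = $5,213.76 + $3,076.08 = $8,289.84
Base monthly escrow = $8,289.84 ÷ 12 = $690.82
Shortage per month = $230.40 / 12 = $19.20
Adjusted monthly = $690.82 + $19.20 = $710.02

$710.02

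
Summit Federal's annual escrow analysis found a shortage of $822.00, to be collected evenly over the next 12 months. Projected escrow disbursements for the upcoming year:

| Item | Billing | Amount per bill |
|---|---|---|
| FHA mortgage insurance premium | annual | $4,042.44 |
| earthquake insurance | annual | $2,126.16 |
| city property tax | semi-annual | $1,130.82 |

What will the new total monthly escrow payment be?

$771.02

FHA mortgage insurance premium: $4,042.44
Earthquake insurance: $2,126.16
City property tax: $1,130.82 × 2 = $2,261.64
Annual escrow total = $4,042.44 + $2,126.16 + $2,261.64 = $8,430.24
Per month = $8,430.24 ÷ 12 = $702.52
Shortage spread = $822.00 / 12 = $68.50/mo
Adjusted monthly = $702.52 + $68.50 = $771.02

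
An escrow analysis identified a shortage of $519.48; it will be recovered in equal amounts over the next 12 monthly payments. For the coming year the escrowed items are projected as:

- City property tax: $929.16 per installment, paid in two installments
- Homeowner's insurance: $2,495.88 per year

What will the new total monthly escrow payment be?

$406.14

City property tax = $929.16 × 2 = $1,858.32 annually
Homeowner's insurance = $2,495.88 annually
Yearly total = $4,354.20
Per month = $4,354.20 / 12 = $362.85
Monthly shortage recovery: $519.48 / 12 = $43.29
Adjusted monthly = $362.85 + $43.29 = $406.14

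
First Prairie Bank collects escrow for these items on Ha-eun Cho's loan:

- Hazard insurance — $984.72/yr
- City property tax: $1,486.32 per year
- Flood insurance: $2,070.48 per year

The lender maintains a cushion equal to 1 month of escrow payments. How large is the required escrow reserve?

Hazard insurance: $984.72/yr
City property tax: $1,486.32/yr
Flood insurance: $2,070.48/yr
Yearly total = $984.72 + $1,486.32 + $2,070.48 = $4,541.52
Monthly = $4,541.52 / 12 = $378.46
Reserve = 1 × $378.46 = $378.46

$378.46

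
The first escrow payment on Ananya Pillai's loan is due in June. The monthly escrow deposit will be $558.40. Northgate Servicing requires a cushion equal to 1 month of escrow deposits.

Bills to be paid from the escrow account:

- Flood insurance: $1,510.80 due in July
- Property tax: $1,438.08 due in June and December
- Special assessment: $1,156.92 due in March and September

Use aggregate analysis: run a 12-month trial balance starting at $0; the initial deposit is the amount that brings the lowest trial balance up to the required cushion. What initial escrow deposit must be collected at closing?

$2,430.60

Cushion = 1 × $558.40 = $558.40
Trial balance (start $0, +$558.40 each month, − disbursements):
  Jun: +$558.40 − $1,438.08 → -$879.68
  Jul: +$558.40 − $1,510.80 → -$1,832.08
  Aug: +$558.40 → -$1,273.68
  Sep: +$558.40 − $1,156.92 → -$1,872.20
  Oct: +$558.40 → -$1,313.80
  Nov: +$558.40 → -$755.40
  Dec: +$558.40 − $1,438.08 → -$1,635.08
  Jan: +$558.40 → -$1,076.68
  Feb: +$558.40 → -$518.28
  Mar: +$558.40 − $1,156.92 → -$1,116.80
  Apr: +$558.40 → -$558.40
  May: +$558.40 → $0.00
Lowest trial balance = -$1,872.20 (Sep)
Initial deposit = cushion − low point = $558.40 − (-$1,872.20) = $2,430.60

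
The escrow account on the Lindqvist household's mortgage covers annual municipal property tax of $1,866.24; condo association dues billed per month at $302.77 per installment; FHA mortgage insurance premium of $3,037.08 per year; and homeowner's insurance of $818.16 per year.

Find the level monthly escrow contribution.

Municipal property tax: $1,866.24 annually
Condo association dues: $302.77 × 12 = $3,633.24 annually
FHA mortgage insurance premium: $3,037.08 annually
Homeowner's insurance: $818.16 annually
Combined annual = $9,354.72
Monthly escrow = $9,354.72 / 12 = $779.56

$779.56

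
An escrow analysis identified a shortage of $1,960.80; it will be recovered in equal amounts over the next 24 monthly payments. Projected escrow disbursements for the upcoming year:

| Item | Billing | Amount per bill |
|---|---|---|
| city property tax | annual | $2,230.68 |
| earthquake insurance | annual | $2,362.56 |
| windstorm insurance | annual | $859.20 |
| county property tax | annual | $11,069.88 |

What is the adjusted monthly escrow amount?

City property tax: $2,230.68 annually
Earthquake insurance: $2,362.56 annually
Windstorm insurance: $859.20 annually
County property tax: $11,069.88 annually
Total annual escrow = $2,230.68 + $2,362.56 + $859.20 + $11,069.88 = $16,522.32
Monthly escrow = $16,522.32 / 12 = $1,376.86
Shortage per month = $1,960.80 / 24 = $81.70
Adjusted monthly = $1,376.86 + $81.70 = $1,458.56

$1,458.56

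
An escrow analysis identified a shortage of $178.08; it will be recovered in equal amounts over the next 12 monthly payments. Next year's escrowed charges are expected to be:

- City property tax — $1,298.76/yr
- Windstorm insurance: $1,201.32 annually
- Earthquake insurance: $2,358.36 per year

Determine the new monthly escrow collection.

City property tax: $1,298.76
Windstorm insurance: $1,201.32
Earthquake insurance: $2,358.36
Total annual escrow = $1,298.76 + $1,201.32 + $2,358.36 = $4,858.44
Per month = $4,858.44 ÷ 12 = $404.87
Shortage spread = $178.08 / 12 = $14.84/mo
Adjusted monthly = $404.87 + $14.84 = $419.71

$419.71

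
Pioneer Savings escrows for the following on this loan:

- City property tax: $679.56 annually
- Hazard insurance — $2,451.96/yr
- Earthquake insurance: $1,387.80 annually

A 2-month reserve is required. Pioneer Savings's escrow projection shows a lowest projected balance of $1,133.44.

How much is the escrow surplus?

City property tax = $679.56/yr
Hazard insurance = $2,451.96/yr
Earthquake insurance = $1,387.80/yr
Annual escrow total = $679.56 + $2,451.96 + $1,387.80 = $4,519.32
Base monthly escrow = $4,519.32 / 12 = $376.61
Required cushion = 2 × $376.61 = $753.22
Surplus = $1,133.44 − $753.22 = $380.22

$380.22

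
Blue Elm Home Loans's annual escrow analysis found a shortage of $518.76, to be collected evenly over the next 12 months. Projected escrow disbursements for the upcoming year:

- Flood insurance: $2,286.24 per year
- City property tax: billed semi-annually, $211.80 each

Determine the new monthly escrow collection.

Flood insurance — $2,286.24/yr
City property tax — $211.80 × 2 = $423.60/yr
Total per year = $2,286.24 + $423.60 = $2,709.84
Monthly = $2,709.84 ÷ 12 = $225.82
Shortage spread = $518.76 ÷ 12 = $43.23/mo
New monthly escrow = $225.82 + $43.23 = $269.05

$269.05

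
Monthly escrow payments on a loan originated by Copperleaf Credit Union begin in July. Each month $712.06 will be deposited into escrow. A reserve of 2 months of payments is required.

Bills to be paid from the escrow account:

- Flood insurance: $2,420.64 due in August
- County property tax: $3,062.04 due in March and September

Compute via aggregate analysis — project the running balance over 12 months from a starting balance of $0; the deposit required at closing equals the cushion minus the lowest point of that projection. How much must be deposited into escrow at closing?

Cushion = 2 × $712.06 = $1,424.12
Trial balance (start $0, +$712.06 each month, − disbursements):
  Jul: +$712.06 → $712.06
  Aug: +$712.06 − $2,420.64 → -$996.52
  Sep: +$712.06 − $3,062.04 → -$3,346.50
  Oct: +$712.06 → -$2,634.44
  Nov: +$712.06 → -$1,922.38
  Dec: +$712.06 → -$1,210.32
  Jan: +$712.06 → -$498.26
  Feb: +$712.06 → $213.80
  Mar: +$712.06 − $3,062.04 → -$2,136.18
  Apr: +$712.06 → -$1,424.12
  May: +$712.06 → -$712.06
  Jun: +$712.06 → $0.00
Lowest trial balance = -$3,346.50 (Sep)
Initial deposit = cushion − low point = $1,424.12 − (-$3,346.50) = $4,770.62

$4,770.62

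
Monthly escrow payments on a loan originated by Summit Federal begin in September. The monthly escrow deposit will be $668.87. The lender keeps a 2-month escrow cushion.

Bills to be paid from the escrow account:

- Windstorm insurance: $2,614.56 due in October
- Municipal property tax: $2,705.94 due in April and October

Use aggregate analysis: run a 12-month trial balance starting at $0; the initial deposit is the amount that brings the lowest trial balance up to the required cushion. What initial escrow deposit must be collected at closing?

$5,320.50

Cushion = 2 × $668.87 = $1,337.74
Trial balance (start $0, +$668.87 each month, − disbursements):
  Sep: +$668.87 → $668.87
  Oct: +$668.87 − $5,320.50 → -$3,982.76
  Nov: +$668.87 → -$3,313.89
  Dec: +$668.87 → -$2,645.02
  Jan: +$668.87 → -$1,976.15
  Feb: +$668.87 → -$1,307.28
  Mar: +$668.87 → -$638.41
  Apr: +$668.87 − $2,705.94 → -$2,675.48
  May: +$668.87 → -$2,006.61
  Jun: +$668.87 → -$1,337.74
  Jul: +$668.87 → -$668.87
  Aug: +$668.87 → $0.00
Lowest trial balance = -$3,982.76 (Oct)
Initial deposit = cushion − low point = $1,337.74 − (-$3,982.76) = $5,320.50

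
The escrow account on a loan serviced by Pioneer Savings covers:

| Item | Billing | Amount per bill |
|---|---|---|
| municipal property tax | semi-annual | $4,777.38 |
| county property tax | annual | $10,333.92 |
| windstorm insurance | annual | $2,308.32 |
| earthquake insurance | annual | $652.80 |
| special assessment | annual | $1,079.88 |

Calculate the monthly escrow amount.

$1,994.14

Municipal property tax: $4,777.38 × 2 = $9,554.76 annually
County property tax: $10,333.92 annually
Windstorm insurance: $2,308.32 annually
Earthquake insurance: $652.80 annually
Special assessment: $1,079.88 annually
Total per year = $23,929.68
Per month = $23,929.68 / 12 = $1,994.14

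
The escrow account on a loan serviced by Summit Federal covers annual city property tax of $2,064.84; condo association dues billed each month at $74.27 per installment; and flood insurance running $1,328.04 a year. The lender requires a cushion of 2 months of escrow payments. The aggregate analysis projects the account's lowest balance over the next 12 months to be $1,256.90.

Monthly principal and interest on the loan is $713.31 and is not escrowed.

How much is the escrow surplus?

$542.88

City property tax = $2,064.84 per year
Condo association dues = $74.27 × 12 = $891.24 per year
Flood insurance = $1,328.04 per year
Yearly total = $2,064.84 + $891.24 + $1,328.04 = $4,284.12
Base monthly escrow = $4,284.12 ÷ 12 = $357.01
Required reserve = 2 × $357.01 = $714.02
Excess over cushion: $1,256.90 − $714.02 = $542.88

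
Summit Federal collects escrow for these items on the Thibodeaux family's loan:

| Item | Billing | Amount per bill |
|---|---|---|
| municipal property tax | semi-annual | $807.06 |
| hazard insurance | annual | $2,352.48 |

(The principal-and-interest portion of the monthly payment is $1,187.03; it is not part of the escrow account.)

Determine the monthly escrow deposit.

$330.55

Municipal property tax: $807.06 × 2 = $1,614.12 per year
Hazard insurance: $2,352.48 per year
Annual escrow total = $1,614.12 + $2,352.48 = $3,966.60
Base monthly escrow = $3,966.60 ÷ 12 = $330.55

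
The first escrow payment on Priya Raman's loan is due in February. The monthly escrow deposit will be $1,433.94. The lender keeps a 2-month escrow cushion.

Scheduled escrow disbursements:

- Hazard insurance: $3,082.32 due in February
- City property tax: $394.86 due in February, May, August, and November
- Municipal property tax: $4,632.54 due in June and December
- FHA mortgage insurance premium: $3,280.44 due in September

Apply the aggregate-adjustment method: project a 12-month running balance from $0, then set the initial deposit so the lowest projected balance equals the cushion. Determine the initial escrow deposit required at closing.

$4,911.12

Cushion = 2 × $1,433.94 = $2,867.88
Trial balance (start $0, +$1,433.94 each month, − disbursements):
  Feb: +$1,433.94 − $3,477.18 → -$2,043.24
  Mar: +$1,433.94 → -$609.30
  Apr: +$1,433.94 → $824.64
  May: +$1,433.94 − $394.86 → $1,863.72
  Jun: +$1,433.94 − $4,632.54 → -$1,334.88
  Jul: +$1,433.94 → $99.06
  Aug: +$1,433.94 − $394.86 → $1,138.14
  Sep: +$1,433.94 − $3,280.44 → -$708.36
  Oct: +$1,433.94 → $725.58
  Nov: +$1,433.94 − $394.86 → $1,764.66
  Dec: +$1,433.94 − $4,632.54 → -$1,433.94
  Jan: +$1,433.94 → $0.00
Lowest trial balance = -$2,043.24 (Feb)
Initial deposit = cushion − low point = $2,867.88 − (-$2,043.24) = $4,911.12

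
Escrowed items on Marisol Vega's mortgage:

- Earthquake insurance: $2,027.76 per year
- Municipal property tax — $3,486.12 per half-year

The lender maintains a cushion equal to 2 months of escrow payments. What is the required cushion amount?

Earthquake insurance = $2,027.76 annually
Municipal property tax = $3,486.12 × 2 = $6,972.24 annually
Annual escrow total = $9,000.00
Per month = $9,000.00 ÷ 12 = $750.00
Cushion = 2 × $750.00 = $1,500.00

$1,500.00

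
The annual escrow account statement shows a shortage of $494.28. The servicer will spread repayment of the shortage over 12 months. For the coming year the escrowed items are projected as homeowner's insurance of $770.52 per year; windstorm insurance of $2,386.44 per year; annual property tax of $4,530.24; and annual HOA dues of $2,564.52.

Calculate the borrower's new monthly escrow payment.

$895.50

Homeowner's insurance — $770.52/yr
Windstorm insurance — $2,386.44/yr
Property tax — $4,530.24/yr
HOA dues — $2,564.52/yr
Total per year = $10,251.72
Base monthly escrow = $10,251.72 / 12 = $854.31
Shortage spread = $494.28 ÷ 12 = $41.19/mo
Adjusted monthly = $854.31 + $41.19 = $895.50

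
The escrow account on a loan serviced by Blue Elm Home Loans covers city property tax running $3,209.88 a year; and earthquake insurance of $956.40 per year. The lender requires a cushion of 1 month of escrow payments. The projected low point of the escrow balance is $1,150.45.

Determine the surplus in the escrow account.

City property tax — $3,209.88/yr
Earthquake insurance — $956.40/yr
Yearly total = $3,209.88 + $956.40 = $4,166.28
Base monthly escrow = $4,166.28 ÷ 12 = $347.19
Cushion = 1 × $347.19 = $347.19
Surplus = $1,150.45 − $347.19 = $803.26

$803.26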